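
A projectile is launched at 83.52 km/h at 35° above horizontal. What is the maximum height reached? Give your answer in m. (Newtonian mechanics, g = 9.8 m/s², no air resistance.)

v₀ = 83.52 km/h × 0.2777777777777778 = 23.2 m/s
H = v₀² × sin²(θ) / (2g) = 23.2² × sin(35°)² / (2 × 9.8) = 538.24 × 0.32899 / 19.6 = 9.034 m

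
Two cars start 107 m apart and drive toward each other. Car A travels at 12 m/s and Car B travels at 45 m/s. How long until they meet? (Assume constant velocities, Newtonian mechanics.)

Combined speed: v_combined = 12 + 45 = 57 m/s
Time to meet: t = d/v_combined = 107/57 = 1.88 s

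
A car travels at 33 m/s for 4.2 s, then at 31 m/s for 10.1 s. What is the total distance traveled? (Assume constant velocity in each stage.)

d₁ = v₁t₁ = 33 × 4.2 = 138.6 m
d₂ = v₂t₂ = 31 × 10.1 = 313.1 m
d_total = 138.6 + 313.1 = 451.7 m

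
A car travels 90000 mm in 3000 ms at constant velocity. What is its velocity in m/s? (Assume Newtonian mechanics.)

d = 90000 mm × 0.001 = 90.0 m
t = 3000 ms × 0.001 = 3.0 s
v = d / t = 90.0 / 3.0 = 30.0 m/s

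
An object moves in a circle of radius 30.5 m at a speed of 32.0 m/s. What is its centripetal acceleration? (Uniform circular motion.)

a_c = v²/r = 32.0²/30.5 = 1024.0/30.5 = 33.57 m/s²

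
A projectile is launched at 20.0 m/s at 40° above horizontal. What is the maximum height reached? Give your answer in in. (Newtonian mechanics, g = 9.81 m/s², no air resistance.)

H = v₀² × sin²(θ) / (2g) = 20.0² × sin(40°)² / (2 × 9.81) = 400.0 × 0.413176 / 19.62 = 8.42357 m
H = 8.42357 m / 0.0254 = 331.6 in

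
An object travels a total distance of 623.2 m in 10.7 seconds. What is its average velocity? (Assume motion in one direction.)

v_avg = Δd / Δt = 623.2 / 10.7 = 58.24 m/s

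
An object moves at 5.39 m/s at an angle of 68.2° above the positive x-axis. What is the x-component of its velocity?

vₓ = v cos(θ) = 5.39 × cos(68.2°) = 2.0 m/s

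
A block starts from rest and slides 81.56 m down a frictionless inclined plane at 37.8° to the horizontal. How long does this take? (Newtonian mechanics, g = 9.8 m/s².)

a = g sin(θ) = 9.8 × sin(37.8°) = 6.0065 m/s²
t = √(2d/a) = √(2 × 81.56 / 6.0065) = 5.21 s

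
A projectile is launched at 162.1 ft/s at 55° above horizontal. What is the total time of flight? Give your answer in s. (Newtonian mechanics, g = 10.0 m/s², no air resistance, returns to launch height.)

v₀ = 162.1 ft/s × 0.3048 = 49.4081 m/s
T = 2 × v₀ × sin(θ) / g = 2 × 49.4081 × sin(55°) / 10.0 = 2 × 49.4081 × 0.819152 / 10.0 = 8.095 s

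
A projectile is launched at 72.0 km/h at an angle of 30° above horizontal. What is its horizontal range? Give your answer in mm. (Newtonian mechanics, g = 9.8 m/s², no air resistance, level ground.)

v₀ = 72.0 km/h × 0.2777777777777778 = 20.0 m/s
R = v₀² × sin(2θ) / g = 20.0² × sin(2 × 30°) / 9.8 = 400.0 × 0.866025 / 9.8 = 35.348 m
R = 35.348 m / 0.001 = 35350 mm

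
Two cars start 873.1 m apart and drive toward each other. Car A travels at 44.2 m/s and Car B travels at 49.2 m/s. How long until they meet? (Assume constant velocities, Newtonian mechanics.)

Combined speed: v_combined = 44.2 + 49.2 = 93.4 m/s
Time to meet: t = d/v_combined = 873.1/93.4 = 9.35 s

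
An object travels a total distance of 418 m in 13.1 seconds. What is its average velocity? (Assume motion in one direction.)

v_avg = Δd / Δt = 418 / 13.1 = 31.91 m/s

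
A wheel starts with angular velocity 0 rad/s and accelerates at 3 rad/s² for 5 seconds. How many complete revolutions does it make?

θ = ω₀t + ½αt² = 0×5 + ½×3×5² = 37.5 rad
Total revolutions = θ/(2π) = 37.5/(2π) = 5.97
Complete revolutions = ⌊5.97⌋ = 5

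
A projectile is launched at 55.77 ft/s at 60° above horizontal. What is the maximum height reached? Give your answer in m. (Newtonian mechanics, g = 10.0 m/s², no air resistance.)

v₀ = 55.77 ft/s × 0.3048 = 16.9987 m/s
H = v₀² × sin²(θ) / (2g) = 16.9987² × sin(60°)² / (2 × 10.0) = 288.956 × 0.75 / 20.0 = 10.84 m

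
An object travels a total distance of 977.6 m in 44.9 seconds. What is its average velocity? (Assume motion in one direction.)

v_avg = Δd / Δt = 977.6 / 44.9 = 21.77 m/s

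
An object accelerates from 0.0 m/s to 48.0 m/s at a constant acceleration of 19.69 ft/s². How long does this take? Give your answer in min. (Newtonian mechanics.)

a = 19.69 ft/s² × 0.3048 = 6.00151 m/s²
t = (v - v₀) / a = (48.0 - 0.0) / 6.00151 = 7.99799 s
t = 7.99799 s / 60.0 = 0.1333 min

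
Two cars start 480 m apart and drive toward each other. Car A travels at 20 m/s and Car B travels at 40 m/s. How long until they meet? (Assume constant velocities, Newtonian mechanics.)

Combined speed: v_combined = 20 + 40 = 60 m/s
Time to meet: t = d/v_combined = 480/60 = 8.0 s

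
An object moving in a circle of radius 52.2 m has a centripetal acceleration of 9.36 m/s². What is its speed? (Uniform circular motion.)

v = √(a_c × r) = √(9.36 × 52.2) = 22.1 m/s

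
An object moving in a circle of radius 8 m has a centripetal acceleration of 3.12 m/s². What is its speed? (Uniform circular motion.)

v = √(a_c × r) = √(3.12 × 8) = 5.0 m/s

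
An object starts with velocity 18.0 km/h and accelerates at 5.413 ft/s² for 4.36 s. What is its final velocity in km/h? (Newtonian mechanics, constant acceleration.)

v₀ = 18.0 km/h × 0.2777777777777778 = 5.0 m/s
a = 5.413 ft/s² × 0.3048 = 1.64988 m/s²
v = v₀ + a × t = 5.0 + 1.64988 × 4.36 = 12.1935 m/s
v = 12.1935 m/s / 0.2777777777777778 = 43.9 km/h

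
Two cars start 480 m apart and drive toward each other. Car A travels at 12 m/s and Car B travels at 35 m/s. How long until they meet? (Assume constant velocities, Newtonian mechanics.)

Combined speed: v_combined = 12 + 35 = 47 m/s
Time to meet: t = d/v_combined = 480/47 = 10.21 s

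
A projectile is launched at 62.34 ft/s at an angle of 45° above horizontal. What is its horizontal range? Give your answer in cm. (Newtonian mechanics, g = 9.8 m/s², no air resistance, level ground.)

v₀ = 62.34 ft/s × 0.3048 = 19.0012 m/s
R = v₀² × sin(2θ) / g = 19.0012² × sin(2 × 45°) / 9.8 = 361.046 × 1.0 / 9.8 = 36.8414 m
R = 36.8414 m / 0.01 = 3684 cm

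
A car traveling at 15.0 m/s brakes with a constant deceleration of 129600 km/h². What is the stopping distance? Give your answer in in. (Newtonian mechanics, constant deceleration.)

a = 129600 km/h² × 7.716049382716049e-05 = 10.0 m/s²
d = v₀² / (2a) = 15.0² / (2 × 10.0) = 225.0 / 20.0 = 11.25 m
d = 11.25 m / 0.0254 = 442.9 in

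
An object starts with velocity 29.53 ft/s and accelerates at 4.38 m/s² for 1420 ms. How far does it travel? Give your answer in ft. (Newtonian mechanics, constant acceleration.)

v₀ = 29.53 ft/s × 0.3048 = 9.00074 m/s
t = 1420 ms × 0.001 = 1.42 s
d = v₀ × t + ½ × a × t² = 9.00074 × 1.42 + 0.5 × 4.38 × 1.42² = 17.197 m
d = 17.197 m / 0.3048 = 56.42 ft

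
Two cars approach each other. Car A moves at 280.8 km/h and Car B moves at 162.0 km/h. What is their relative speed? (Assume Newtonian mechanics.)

v_rel = v_A + v_B = 280.8 + 162.0 = 442.8 km/h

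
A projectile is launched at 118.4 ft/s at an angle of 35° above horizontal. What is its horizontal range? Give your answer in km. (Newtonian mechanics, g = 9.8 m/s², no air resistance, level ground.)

v₀ = 118.4 ft/s × 0.3048 = 36.0883 m/s
R = v₀² × sin(2θ) / g = 36.0883² × sin(2 × 35°) / 9.8 = 1302.37 × 0.939693 / 9.8 = 124.88 m
R = 124.88 m / 1000.0 = 0.1249 km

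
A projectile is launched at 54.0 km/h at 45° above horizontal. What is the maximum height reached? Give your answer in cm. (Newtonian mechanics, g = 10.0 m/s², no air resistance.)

v₀ = 54.0 km/h × 0.2777777777777778 = 15.0 m/s
H = v₀² × sin²(θ) / (2g) = 15.0² × sin(45°)² / (2 × 10.0) = 225.0 × 0.5 / 20.0 = 5.625 m
H = 5.625 m / 0.01 = 562.5 cm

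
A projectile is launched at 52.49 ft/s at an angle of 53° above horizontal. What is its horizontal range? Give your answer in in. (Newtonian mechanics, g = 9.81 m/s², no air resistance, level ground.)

v₀ = 52.49 ft/s × 0.3048 = 15.999 m/s
R = v₀² × sin(2θ) / g = 15.999² × sin(2 × 53°) / 9.81 = 255.968 × 0.961262 / 9.81 = 25.0818 m
R = 25.0818 m / 0.0254 = 987.5 in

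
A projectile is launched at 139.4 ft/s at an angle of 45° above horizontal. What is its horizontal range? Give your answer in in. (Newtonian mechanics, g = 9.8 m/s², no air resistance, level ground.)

v₀ = 139.4 ft/s × 0.3048 = 42.4891 m/s
R = v₀² × sin(2θ) / g = 42.4891² × sin(2 × 45°) / 9.8 = 1805.32 × 1.0 / 9.8 = 184.216 m
R = 184.216 m / 0.0254 = 7253 in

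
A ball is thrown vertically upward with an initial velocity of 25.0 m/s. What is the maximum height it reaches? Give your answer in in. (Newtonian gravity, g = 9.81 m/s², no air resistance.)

h_max = v₀² / (2g) = 25.0² / (2 × 9.81) = 625.0 / 19.62 = 31.8552 m
h_max = 31.8552 m / 0.0254 = 1254 in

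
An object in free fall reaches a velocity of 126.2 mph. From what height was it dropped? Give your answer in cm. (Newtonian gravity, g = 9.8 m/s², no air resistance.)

v = 126.2 mph × 0.44704 = 56.4164 m/s
h = v² / (2g) = 56.4164² / (2 × 9.8) = 162.388 m
h = 162.388 m / 0.01 = 16240 cm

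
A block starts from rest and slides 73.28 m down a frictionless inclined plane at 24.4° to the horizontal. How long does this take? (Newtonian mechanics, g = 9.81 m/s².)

a = g sin(θ) = 9.81 × sin(24.4°) = 4.0526 m/s²
t = √(2d/a) = √(2 × 73.28 / 4.0526) = 6.01 s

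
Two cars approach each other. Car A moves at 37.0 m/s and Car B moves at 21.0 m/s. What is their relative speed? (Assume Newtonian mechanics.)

v_rel = v_A + v_B = 37.0 + 21.0 = 58.0 m/s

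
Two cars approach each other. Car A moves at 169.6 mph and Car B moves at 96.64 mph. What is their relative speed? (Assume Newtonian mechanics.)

v_rel = v_A + v_B = 169.6 + 96.64 = 266.24 mph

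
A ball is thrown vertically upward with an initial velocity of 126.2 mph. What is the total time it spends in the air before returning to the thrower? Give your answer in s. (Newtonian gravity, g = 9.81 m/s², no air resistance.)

v₀ = 126.2 mph × 0.44704 = 56.4164 m/s
t_total = 2 × v₀ / g = 2 × 56.4164 / 9.81 = 11.5 s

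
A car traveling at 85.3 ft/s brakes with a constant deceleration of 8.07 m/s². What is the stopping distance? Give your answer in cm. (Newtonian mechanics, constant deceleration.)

v₀ = 85.3 ft/s × 0.3048 = 25.9994 m/s
d = v₀² / (2a) = 25.9994² / (2 × 8.07) = 675.969 / 16.14 = 41.8816 m
d = 41.8816 m / 0.01 = 4188 cm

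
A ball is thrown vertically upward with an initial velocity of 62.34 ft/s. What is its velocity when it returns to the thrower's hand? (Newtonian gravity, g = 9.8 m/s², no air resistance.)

By conservation of energy (no air resistance), the ball returns to the throw height with the same speed as launch, but directed downward.
|v_ground| = v₀ = 62.34 ft/s
v_ground = 62.34 ft/s (downward)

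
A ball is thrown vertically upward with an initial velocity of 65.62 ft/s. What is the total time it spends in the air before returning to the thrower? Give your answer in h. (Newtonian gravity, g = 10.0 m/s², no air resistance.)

v₀ = 65.62 ft/s × 0.3048 = 20.001 m/s
t_total = 2 × v₀ / g = 2 × 20.001 / 10.0 = 4.0002 s
t_total = 4.0002 s / 3600.0 = 0.001111 h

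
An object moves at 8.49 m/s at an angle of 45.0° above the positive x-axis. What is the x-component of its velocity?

vₓ = v cos(θ) = 8.49 × cos(45.0°) = 6.0 m/s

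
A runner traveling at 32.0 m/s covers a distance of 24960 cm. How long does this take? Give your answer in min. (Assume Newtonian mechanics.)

d = 24960 cm × 0.01 = 249.6 m
t = d / v = 249.6 / 32.0 = 7.8 s
t = 7.8 s / 60.0 = 0.13 min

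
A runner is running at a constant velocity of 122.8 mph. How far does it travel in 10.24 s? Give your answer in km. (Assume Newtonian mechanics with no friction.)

v = 122.8 mph × 0.44704 = 54.8965 m/s
d = v × t = 54.8965 × 10.24 = 562.14 m
d = 562.14 m / 1000.0 = 0.5621 km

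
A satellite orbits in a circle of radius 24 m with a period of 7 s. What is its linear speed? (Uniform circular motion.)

v = 2πr/T = 2π×24/7 = 21.54 m/s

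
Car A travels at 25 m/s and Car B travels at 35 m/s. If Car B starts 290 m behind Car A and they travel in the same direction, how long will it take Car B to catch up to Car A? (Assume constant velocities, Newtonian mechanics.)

Relative speed: v_rel = 35 - 25 = 10 m/s
Time to catch: t = d₀/v_rel = 290/10 = 29.0 s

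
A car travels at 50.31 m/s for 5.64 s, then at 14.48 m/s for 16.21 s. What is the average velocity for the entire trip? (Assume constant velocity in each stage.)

d₁ = v₁t₁ = 50.31 × 5.64 = 283.7484 m
d₂ = v₂t₂ = 14.48 × 16.21 = 234.7208 m
d_total = 518.4692 m, t_total = 21.85 s
v_avg = d_total/t_total = 518.4692/21.85 = 23.73 m/s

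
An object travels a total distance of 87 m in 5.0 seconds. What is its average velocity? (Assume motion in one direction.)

v_avg = Δd / Δt = 87 / 5.0 = 17.4 m/s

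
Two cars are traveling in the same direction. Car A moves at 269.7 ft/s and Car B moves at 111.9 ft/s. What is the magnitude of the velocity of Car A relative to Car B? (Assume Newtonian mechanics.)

v_rel = |v_A - v_B| = |269.7 - 111.9| = 157.8 ft/s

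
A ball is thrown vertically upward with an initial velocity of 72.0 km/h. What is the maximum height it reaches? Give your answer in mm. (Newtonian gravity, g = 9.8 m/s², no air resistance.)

v₀ = 72.0 km/h × 0.2777777777777778 = 20.0 m/s
h_max = v₀² / (2g) = 20.0² / (2 × 9.8) = 400.0 / 19.6 = 20.4082 m
h_max = 20.4082 m / 0.001 = 20410 mm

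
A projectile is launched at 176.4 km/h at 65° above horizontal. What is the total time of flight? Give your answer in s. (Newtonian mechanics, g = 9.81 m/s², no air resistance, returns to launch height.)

v₀ = 176.4 km/h × 0.2777777777777778 = 49.0 m/s
T = 2 × v₀ × sin(θ) / g = 2 × 49.0 × sin(65°) / 9.81 = 2 × 49.0 × 0.906308 / 9.81 = 9.054 s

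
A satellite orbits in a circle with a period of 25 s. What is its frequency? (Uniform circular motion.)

f = 1/T = 1/25 = 0.04 Hz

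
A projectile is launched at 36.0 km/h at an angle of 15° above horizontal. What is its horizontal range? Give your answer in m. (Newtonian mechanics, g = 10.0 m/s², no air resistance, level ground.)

v₀ = 36.0 km/h × 0.2777777777777778 = 10.0 m/s
R = v₀² × sin(2θ) / g = 10.0² × sin(2 × 15°) / 10.0 = 100.0 × 0.5 / 10.0 = 5.0 m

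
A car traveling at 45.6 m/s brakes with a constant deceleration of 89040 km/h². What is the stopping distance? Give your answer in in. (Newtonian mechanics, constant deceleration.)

a = 89040 km/h² × 7.716049382716049e-05 = 6.87037 m/s²
d = v₀² / (2a) = 45.6² / (2 × 6.87037) = 2079.36 / 13.7407 = 151.329 m
d = 151.329 m / 0.0254 = 5958 in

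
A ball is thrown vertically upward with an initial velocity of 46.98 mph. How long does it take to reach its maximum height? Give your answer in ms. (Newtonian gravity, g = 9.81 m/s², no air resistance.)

v₀ = 46.98 mph × 0.44704 = 21.0019 m/s
t_up = v₀ / g = 21.0019 / 9.81 = 2.14087 s
t_up = 2.14087 s / 0.001 = 2141 ms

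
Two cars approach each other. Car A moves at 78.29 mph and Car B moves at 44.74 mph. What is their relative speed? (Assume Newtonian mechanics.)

v_rel = v_A + v_B = 78.29 + 44.74 = 123.03 mph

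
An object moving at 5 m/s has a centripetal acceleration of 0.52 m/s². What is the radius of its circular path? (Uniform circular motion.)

r = v²/a_c = 5²/0.52 = 48.08 m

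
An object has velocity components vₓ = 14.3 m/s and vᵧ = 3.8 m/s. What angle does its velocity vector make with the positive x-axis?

θ = arctan(vᵧ/vₓ) = arctan(3.8/14.3) = 14.88°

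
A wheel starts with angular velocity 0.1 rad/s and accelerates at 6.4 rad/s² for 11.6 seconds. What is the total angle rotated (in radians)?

θ = ω₀t + ½αt² = 0.1×11.6 + ½×6.4×11.6² = 431.75 rad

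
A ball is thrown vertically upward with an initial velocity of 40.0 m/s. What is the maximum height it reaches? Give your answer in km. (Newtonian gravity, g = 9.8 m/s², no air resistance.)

h_max = v₀² / (2g) = 40.0² / (2 × 9.8) = 1600.0 / 19.6 = 81.6327 m
h_max = 81.6327 m / 1000.0 = 0.08163 km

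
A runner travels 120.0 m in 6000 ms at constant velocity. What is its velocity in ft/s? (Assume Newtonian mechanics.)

t = 6000 ms × 0.001 = 6.0 s
v = d / t = 120.0 / 6.0 = 20.0 m/s
v = 20.0 m/s / 0.3048 = 65.62 ft/s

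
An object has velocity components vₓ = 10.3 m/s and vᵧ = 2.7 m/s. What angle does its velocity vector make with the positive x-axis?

θ = arctan(vᵧ/vₓ) = arctan(2.7/10.3) = 14.69°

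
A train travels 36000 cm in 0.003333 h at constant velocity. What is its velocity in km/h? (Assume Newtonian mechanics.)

d = 36000 cm × 0.01 = 360.0 m
t = 0.003333 h × 3600.0 = 11.9988 s
v = d / t = 360.0 / 11.9988 = 30.003 m/s
v = 30.003 m/s / 0.2777777777777778 = 108.0 km/h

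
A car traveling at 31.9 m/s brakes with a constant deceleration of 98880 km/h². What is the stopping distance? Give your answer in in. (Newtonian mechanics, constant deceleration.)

a = 98880 km/h² × 7.716049382716049e-05 = 7.62963 m/s²
d = v₀² / (2a) = 31.9² / (2 × 7.62963) = 1017.61 / 15.2593 = 66.6879 m
d = 66.6879 m / 0.0254 = 2626 in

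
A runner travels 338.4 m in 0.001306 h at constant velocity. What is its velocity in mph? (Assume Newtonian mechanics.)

t = 0.001306 h × 3600.0 = 4.7016 s
v = d / t = 338.4 / 4.7016 = 71.9755 m/s
v = 71.9755 m/s / 0.44704 = 161.0 mph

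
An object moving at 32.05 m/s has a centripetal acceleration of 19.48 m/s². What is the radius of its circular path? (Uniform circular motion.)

r = v²/a_c = 32.05²/19.48 = 52.73 m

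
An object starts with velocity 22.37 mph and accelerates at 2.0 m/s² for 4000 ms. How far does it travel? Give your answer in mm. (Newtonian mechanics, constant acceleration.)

v₀ = 22.37 mph × 0.44704 = 10.0003 m/s
t = 4000 ms × 0.001 = 4.0 s
d = v₀ × t + ½ × a × t² = 10.0003 × 4.0 + 0.5 × 2.0 × 4.0² = 56.0012 m
d = 56.0012 m / 0.001 = 56000 mm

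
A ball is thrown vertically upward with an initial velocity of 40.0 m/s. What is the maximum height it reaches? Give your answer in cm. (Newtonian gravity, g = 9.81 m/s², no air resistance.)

h_max = v₀² / (2g) = 40.0² / (2 × 9.81) = 1600.0 / 19.62 = 81.5494 m
h_max = 81.5494 m / 0.01 = 8155 cm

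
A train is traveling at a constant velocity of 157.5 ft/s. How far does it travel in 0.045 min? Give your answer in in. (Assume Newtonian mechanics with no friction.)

v = 157.5 ft/s × 0.3048 = 48.006 m/s
t = 0.045 min × 60.0 = 2.7 s
d = v × t = 48.006 × 2.7 = 129.616 m
d = 129.616 m / 0.0254 = 5103 in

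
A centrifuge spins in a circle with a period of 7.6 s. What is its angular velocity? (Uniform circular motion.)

ω = 2π/T = 2π/7.6 = 0.8267 rad/s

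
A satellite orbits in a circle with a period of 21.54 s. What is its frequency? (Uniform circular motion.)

f = 1/T = 1/21.54 = 0.0464 Hz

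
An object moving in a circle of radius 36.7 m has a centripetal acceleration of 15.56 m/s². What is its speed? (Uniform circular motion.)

v = √(a_c × r) = √(15.56 × 36.7) = 23.9 m/s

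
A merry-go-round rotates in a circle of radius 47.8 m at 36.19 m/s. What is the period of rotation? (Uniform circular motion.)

T = 2πr/v = 2π×47.8/36.19 = 8.3 s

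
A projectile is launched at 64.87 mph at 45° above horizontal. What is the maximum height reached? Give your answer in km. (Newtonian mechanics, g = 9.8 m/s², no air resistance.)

v₀ = 64.87 mph × 0.44704 = 28.9995 m/s
H = v₀² × sin²(θ) / (2g) = 28.9995² × sin(45°)² / (2 × 9.8) = 840.971 × 0.5 / 19.6 = 21.4533 m
H = 21.4533 m / 1000.0 = 0.02145 km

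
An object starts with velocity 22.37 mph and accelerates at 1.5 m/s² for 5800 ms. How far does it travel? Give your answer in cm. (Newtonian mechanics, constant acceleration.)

v₀ = 22.37 mph × 0.44704 = 10.0003 m/s
t = 5800 ms × 0.001 = 5.8 s
d = v₀ × t + ½ × a × t² = 10.0003 × 5.8 + 0.5 × 1.5 × 5.8² = 83.2317 m
d = 83.2317 m / 0.01 = 8323 cm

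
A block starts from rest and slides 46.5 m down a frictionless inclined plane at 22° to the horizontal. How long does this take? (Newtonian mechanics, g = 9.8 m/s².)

a = g sin(θ) = 9.8 × sin(22°) = 3.6711 m/s²
t = √(2d/a) = √(2 × 46.5 / 3.6711) = 5.03 s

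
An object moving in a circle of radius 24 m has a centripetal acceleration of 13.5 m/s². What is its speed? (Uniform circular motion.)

v = √(a_c × r) = √(13.5 × 24) = 18.0 m/s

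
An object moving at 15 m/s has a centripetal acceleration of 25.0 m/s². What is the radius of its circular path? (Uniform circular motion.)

r = v²/a_c = 15²/25.0 = 9.0 m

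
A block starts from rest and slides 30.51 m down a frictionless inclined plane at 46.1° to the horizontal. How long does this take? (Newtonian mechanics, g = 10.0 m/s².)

a = g sin(θ) = 10.0 × sin(46.1°) = 7.2055 m/s²
t = √(2d/a) = √(2 × 30.51 / 7.2055) = 2.91 s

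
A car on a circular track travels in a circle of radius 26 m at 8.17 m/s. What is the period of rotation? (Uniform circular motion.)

T = 2πr/v = 2π×26/8.17 = 20.0 s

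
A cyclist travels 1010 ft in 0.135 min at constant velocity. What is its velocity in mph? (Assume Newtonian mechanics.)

d = 1010 ft × 0.3048 = 307.848 m
t = 0.135 min × 60.0 = 8.1 s
v = d / t = 307.848 / 8.1 = 38.0059 m/s
v = 38.0059 m/s / 0.44704 = 85.02 mph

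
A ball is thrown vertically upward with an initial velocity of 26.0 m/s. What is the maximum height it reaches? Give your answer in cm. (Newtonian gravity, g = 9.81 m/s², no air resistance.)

h_max = v₀² / (2g) = 26.0² / (2 × 9.81) = 676.0 / 19.62 = 34.4546 m
h_max = 34.4546 m / 0.01 = 3445 cm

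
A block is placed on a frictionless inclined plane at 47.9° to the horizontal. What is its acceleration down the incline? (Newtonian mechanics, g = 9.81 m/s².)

a = g sin(θ) = 9.81 × sin(47.9°) = 9.81 × 0.742 = 7.28 m/s²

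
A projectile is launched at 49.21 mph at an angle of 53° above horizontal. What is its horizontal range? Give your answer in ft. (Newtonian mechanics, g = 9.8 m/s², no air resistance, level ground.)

v₀ = 49.21 mph × 0.44704 = 21.9988 m/s
R = v₀² × sin(2θ) / g = 21.9988² × sin(2 × 53°) / 9.8 = 483.947 × 0.961262 / 9.8 = 47.4694 m
R = 47.4694 m / 0.3048 = 155.7 ft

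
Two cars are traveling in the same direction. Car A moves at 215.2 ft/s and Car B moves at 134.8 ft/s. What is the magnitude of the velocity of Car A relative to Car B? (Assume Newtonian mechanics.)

v_rel = |v_A - v_B| = |215.2 - 134.8| = 80.4 ft/s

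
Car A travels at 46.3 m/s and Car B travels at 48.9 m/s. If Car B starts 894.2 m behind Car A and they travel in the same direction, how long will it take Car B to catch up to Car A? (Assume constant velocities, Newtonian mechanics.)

Relative speed: v_rel = 48.9 - 46.3 = 2.6 m/s
Time to catch: t = d₀/v_rel = 894.2/2.6 = 343.92 s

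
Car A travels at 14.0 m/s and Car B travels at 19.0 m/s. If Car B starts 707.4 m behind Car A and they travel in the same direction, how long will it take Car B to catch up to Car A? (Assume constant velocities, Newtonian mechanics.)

Relative speed: v_rel = 19.0 - 14.0 = 5.0 m/s
Time to catch: t = d₀/v_rel = 707.4/5.0 = 141.48 s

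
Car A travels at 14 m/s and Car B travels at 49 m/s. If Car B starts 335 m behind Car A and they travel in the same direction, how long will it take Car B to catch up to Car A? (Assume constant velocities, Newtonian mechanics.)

Relative speed: v_rel = 49 - 14 = 35 m/s
Time to catch: t = d₀/v_rel = 335/35 = 9.57 s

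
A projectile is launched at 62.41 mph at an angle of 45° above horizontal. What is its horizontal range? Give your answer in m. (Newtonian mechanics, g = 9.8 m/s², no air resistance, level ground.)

v₀ = 62.41 mph × 0.44704 = 27.8998 m/s
R = v₀² × sin(2θ) / g = 27.8998² × sin(2 × 45°) / 9.8 = 778.399 × 1.0 / 9.8 = 79.43 m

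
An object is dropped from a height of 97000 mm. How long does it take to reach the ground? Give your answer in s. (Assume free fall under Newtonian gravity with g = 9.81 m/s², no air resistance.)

h = 97000 mm × 0.001 = 97.0 m
t = √(2h/g) = √(2 × 97.0 / 9.81) = 4.447 s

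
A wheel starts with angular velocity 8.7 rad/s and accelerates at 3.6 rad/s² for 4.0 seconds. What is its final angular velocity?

ω = ω₀ + αt = 8.7 + 3.6 × 4.0 = 23.1 rad/s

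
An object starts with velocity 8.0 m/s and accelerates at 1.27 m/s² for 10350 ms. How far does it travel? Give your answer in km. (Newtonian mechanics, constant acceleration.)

t = 10350 ms × 0.001 = 10.35 s
d = v₀ × t + ½ × a × t² = 8.0 × 10.35 + 0.5 × 1.27 × 10.35² = 150.823 m
d = 150.823 m / 1000.0 = 0.1508 km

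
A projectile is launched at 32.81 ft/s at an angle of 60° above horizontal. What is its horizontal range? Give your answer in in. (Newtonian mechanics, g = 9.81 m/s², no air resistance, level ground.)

v₀ = 32.81 ft/s × 0.3048 = 10.0005 m/s
R = v₀² × sin(2θ) / g = 10.0005² × sin(2 × 60°) / 9.81 = 100.01 × 0.866025 / 9.81 = 8.82886 m
R = 8.82886 m / 0.0254 = 347.6 in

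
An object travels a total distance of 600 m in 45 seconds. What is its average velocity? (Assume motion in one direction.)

v_avg = Δd / Δt = 600 / 45 = 13.33 m/s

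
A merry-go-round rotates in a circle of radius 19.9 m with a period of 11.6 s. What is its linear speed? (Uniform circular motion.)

v = 2πr/T = 2π×19.9/11.6 = 10.78 m/s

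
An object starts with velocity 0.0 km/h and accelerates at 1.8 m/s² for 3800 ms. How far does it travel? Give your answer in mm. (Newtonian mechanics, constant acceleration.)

v₀ = 0.0 km/h × 0.2777777777777778 = 0.0 m/s
t = 3800 ms × 0.001 = 3.8 s
d = v₀ × t + ½ × a × t² = 0.0 × 3.8 + 0.5 × 1.8 × 3.8² = 12.996 m
d = 12.996 m / 0.001 = 13000 mm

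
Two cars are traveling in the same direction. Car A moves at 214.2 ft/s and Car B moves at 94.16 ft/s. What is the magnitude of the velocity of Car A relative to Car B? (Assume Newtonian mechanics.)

v_rel = |v_A - v_B| = |214.2 - 94.16| = 120.04 ft/s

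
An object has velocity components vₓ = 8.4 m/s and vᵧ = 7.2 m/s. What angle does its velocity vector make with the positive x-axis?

θ = arctan(vᵧ/vₓ) = arctan(7.2/8.4) = 40.6°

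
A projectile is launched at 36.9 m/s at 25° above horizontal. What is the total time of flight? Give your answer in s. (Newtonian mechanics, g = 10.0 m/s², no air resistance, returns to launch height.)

T = 2 × v₀ × sin(θ) / g = 2 × 36.9 × sin(25°) / 10.0 = 2 × 36.9 × 0.422618 / 10.0 = 3.119 s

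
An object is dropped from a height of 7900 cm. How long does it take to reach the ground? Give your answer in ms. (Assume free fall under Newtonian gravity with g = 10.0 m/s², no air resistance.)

h = 7900 cm × 0.01 = 79.0 m
t = √(2h/g) = √(2 × 79.0 / 10.0) = 3.97492 s
t = 3.97492 s / 0.001 = 3975 ms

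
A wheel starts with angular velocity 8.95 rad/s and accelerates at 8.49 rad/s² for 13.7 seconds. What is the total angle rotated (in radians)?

θ = ω₀t + ½αt² = 8.95×13.7 + ½×8.49×13.7² = 919.36 rad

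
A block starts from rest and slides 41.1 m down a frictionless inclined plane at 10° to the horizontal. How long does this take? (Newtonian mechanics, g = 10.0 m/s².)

a = g sin(θ) = 10.0 × sin(10°) = 1.7365 m/s²
t = √(2d/a) = √(2 × 41.1 / 1.7365) = 6.88 s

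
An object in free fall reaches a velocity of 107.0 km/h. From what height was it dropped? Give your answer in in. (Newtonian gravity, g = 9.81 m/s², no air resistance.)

v = 107.0 km/h × 0.2777777777777778 = 29.7222 m/s
h = v² / (2g) = 29.7222² / (2 × 9.81) = 45.026 m
h = 45.026 m / 0.0254 = 1773 in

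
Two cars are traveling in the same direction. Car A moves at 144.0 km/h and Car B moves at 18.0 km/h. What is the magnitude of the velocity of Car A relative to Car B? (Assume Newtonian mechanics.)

v_rel = |v_A - v_B| = |144.0 - 18.0| = 126.0 km/h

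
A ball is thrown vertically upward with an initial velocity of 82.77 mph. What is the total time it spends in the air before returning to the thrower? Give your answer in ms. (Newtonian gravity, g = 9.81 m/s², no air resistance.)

v₀ = 82.77 mph × 0.44704 = 37.0015 m/s
t_total = 2 × v₀ / g = 2 × 37.0015 / 9.81 = 7.54363 s
t_total = 7.54363 s / 0.001 = 7544 ms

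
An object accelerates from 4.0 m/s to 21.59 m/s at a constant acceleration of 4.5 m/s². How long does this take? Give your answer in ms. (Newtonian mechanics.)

t = (v - v₀) / a = (21.59 - 4.0) / 4.5 = 3.90889 s
t = 3.90889 s / 0.001 = 3909 ms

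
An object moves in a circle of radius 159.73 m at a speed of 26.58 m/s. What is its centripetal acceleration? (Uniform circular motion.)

a_c = v²/r = 26.58²/159.73 = 706.4964/159.73 = 4.42 m/s²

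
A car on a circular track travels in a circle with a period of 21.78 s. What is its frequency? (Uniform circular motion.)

f = 1/T = 1/21.78 = 0.0459 Hz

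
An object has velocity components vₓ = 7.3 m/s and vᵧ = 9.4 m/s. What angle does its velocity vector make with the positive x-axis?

θ = arctan(vᵧ/vₓ) = arctan(9.4/7.3) = 52.17°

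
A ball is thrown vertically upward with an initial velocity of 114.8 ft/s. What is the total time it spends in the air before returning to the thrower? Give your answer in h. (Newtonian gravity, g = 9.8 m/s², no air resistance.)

v₀ = 114.8 ft/s × 0.3048 = 34.991 m/s
t_total = 2 × v₀ / g = 2 × 34.991 / 9.8 = 7.14102 s
t_total = 7.14102 s / 3600.0 = 0.001984 h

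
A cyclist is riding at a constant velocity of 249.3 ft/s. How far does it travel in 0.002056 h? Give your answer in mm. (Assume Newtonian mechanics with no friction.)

v = 249.3 ft/s × 0.3048 = 75.9866 m/s
t = 0.002056 h × 3600.0 = 7.4016 s
d = v × t = 75.9866 × 7.4016 = 562.422 m
d = 562.422 m / 0.001 = 562400 mm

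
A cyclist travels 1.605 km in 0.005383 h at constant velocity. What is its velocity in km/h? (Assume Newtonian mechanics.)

d = 1.605 km × 1000.0 = 1605.0 m
t = 0.005383 h × 3600.0 = 19.3788 s
v = d / t = 1605.0 / 19.3788 = 82.8225 m/s
v = 82.8225 m/s / 0.2777777777777778 = 298.2 km/h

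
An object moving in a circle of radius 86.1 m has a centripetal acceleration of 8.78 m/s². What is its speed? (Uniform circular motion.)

v = √(a_c × r) = √(8.78 × 86.1) = 27.49 m/s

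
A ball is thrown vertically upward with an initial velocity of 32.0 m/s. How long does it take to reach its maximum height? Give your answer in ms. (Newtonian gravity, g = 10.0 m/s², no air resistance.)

t_up = v₀ / g = 32.0 / 10.0 = 3.2 s
t_up = 3.2 s / 0.001 = 3200 ms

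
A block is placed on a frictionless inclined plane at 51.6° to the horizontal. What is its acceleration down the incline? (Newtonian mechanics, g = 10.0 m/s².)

a = g sin(θ) = 10.0 × sin(51.6°) = 10.0 × 0.7837 = 7.84 m/s²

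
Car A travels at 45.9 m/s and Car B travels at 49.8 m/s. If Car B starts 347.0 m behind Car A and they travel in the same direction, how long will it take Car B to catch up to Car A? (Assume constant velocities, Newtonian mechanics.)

Relative speed: v_rel = 49.8 - 45.9 = 3.9 m/s
Time to catch: t = d₀/v_rel = 347.0/3.9 = 88.97 s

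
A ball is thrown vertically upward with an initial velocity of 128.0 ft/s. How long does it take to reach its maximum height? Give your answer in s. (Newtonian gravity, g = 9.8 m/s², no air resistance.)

v₀ = 128.0 ft/s × 0.3048 = 39.0144 m/s
t_up = v₀ / g = 39.0144 / 9.8 = 3.981 s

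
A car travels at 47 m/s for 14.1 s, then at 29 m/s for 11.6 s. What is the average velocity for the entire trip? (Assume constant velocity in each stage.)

d₁ = v₁t₁ = 47 × 14.1 = 662.7 m
d₂ = v₂t₂ = 29 × 11.6 = 336.4 m
d_total = 999.1 m, t_total = 25.7 s
v_avg = d_total/t_total = 999.1/25.7 = 38.88 m/s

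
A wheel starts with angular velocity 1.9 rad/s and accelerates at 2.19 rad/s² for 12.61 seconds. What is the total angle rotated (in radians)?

θ = ω₀t + ½αt² = 1.9×12.61 + ½×2.19×12.61² = 198.08 rad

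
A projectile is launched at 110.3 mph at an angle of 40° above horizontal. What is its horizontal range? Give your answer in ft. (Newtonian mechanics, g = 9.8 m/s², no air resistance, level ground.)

v₀ = 110.3 mph × 0.44704 = 49.3085 m/s
R = v₀² × sin(2θ) / g = 49.3085² × sin(2 × 40°) / 9.8 = 2431.33 × 0.984808 / 9.8 = 244.326 m
R = 244.326 m / 0.3048 = 801.6 ft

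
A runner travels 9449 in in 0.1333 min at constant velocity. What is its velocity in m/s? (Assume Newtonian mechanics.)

d = 9449 in × 0.0254 = 240.005 m
t = 0.1333 min × 60.0 = 7.998 s
v = d / t = 240.005 / 7.998 = 30.01 m/s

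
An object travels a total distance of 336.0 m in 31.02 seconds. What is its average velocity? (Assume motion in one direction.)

v_avg = Δd / Δt = 336.0 / 31.02 = 10.83 m/s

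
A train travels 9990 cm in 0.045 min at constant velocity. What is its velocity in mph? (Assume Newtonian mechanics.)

d = 9990 cm × 0.01 = 99.9 m
t = 0.045 min × 60.0 = 2.7 s
v = d / t = 99.9 / 2.7 = 37.0 m/s
v = 37.0 m/s / 0.44704 = 82.77 mph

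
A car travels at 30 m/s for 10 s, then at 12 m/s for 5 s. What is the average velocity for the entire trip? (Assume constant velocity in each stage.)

d₁ = v₁t₁ = 30 × 10 = 300 m
d₂ = v₂t₂ = 12 × 5 = 60 m
d_total = 360 m, t_total = 15 s
v_avg = d_total/t_total = 360/15 = 24.0 m/s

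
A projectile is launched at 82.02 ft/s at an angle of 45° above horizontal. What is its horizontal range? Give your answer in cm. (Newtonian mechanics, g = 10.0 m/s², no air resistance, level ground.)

v₀ = 82.02 ft/s × 0.3048 = 24.9997 m/s
R = v₀² × sin(2θ) / g = 24.9997² × sin(2 × 45°) / 10.0 = 624.985 × 1.0 / 10.0 = 62.4985 m
R = 62.4985 m / 0.01 = 6250 cm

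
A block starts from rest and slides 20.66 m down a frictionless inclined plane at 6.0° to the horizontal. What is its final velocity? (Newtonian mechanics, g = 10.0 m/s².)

a = g sin(θ) = 10.0 × sin(6.0°) = 1.0453 m/s²
v = √(2ad) = √(2 × 1.0453 × 20.66) = 6.57 m/s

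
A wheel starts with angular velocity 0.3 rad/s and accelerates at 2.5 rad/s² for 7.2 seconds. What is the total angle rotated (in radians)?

θ = ω₀t + ½αt² = 0.3×7.2 + ½×2.5×7.2² = 66.96 rad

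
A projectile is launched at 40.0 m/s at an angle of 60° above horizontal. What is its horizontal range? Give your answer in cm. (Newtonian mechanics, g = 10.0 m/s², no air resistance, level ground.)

R = v₀² × sin(2θ) / g = 40.0² × sin(2 × 60°) / 10.0 = 1600.0 × 0.866025 / 10.0 = 138.564 m
R = 138.564 m / 0.01 = 13860 cm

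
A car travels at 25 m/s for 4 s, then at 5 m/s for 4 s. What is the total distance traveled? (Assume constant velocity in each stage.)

d₁ = v₁t₁ = 25 × 4 = 100 m
d₂ = v₂t₂ = 5 × 4 = 20 m
d_total = 100 + 20 = 120 m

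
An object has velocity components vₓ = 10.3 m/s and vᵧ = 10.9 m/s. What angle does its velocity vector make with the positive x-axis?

θ = arctan(vᵧ/vₓ) = arctan(10.9/10.3) = 46.62°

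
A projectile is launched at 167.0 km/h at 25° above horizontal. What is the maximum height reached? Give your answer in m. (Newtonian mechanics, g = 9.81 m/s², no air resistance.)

v₀ = 167.0 km/h × 0.2777777777777778 = 46.3889 m/s
H = v₀² × sin²(θ) / (2g) = 46.3889² × sin(25°)² / (2 × 9.81) = 2151.93 × 0.178606 / 19.62 = 19.59 m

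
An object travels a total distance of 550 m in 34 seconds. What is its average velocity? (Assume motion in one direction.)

v_avg = Δd / Δt = 550 / 34 = 16.18 m/s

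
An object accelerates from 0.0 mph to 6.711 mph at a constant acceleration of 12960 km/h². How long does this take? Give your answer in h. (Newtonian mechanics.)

v₀ = 0.0 mph × 0.44704 = 0.0 m/s
v = 6.711 mph × 0.44704 = 3.00009 m/s
a = 12960 km/h² × 7.716049382716049e-05 = 1.0 m/s²
t = (v - v₀) / a = (3.00009 - 0.0) / 1.0 = 3.00009 s
t = 3.00009 s / 3600.0 = 0.0008334 h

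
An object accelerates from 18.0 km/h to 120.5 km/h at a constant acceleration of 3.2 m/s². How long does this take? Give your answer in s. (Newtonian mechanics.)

v₀ = 18.0 km/h × 0.2777777777777778 = 5.0 m/s
v = 120.5 km/h × 0.2777777777777778 = 33.4722 m/s
t = (v - v₀) / a = (33.4722 - 5.0) / 3.2 = 8.898 s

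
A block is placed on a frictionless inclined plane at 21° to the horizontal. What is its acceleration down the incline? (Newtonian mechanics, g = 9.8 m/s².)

a = g sin(θ) = 9.8 × sin(21°) = 9.8 × 0.3584 = 3.51 m/s²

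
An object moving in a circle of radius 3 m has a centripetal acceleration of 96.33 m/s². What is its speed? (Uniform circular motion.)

v = √(a_c × r) = √(96.33 × 3) = 17.0 m/s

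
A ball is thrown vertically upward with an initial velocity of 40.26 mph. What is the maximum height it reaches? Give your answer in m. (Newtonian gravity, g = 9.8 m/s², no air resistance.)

v₀ = 40.26 mph × 0.44704 = 17.9978 m/s
h_max = v₀² / (2g) = 17.9978² / (2 × 9.8) = 323.921 / 19.6 = 16.53 m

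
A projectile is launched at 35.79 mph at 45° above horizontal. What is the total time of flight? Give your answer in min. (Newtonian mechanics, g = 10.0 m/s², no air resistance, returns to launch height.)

v₀ = 35.79 mph × 0.44704 = 15.9996 m/s
T = 2 × v₀ × sin(θ) / g = 2 × 15.9996 × sin(45°) / 10.0 = 2 × 15.9996 × 0.707107 / 10.0 = 2.26269 s
T = 2.26269 s / 60.0 = 0.03771 min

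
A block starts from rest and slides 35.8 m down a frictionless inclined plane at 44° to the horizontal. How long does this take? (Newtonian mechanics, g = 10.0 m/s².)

a = g sin(θ) = 10.0 × sin(44°) = 6.9466 m/s²
t = √(2d/a) = √(2 × 35.8 / 6.9466) = 3.21 s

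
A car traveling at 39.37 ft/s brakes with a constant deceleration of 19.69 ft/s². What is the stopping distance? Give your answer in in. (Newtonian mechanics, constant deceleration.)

v₀ = 39.37 ft/s × 0.3048 = 12.0 m/s
a = 19.69 ft/s² × 0.3048 = 6.00151 m/s²
d = v₀² / (2a) = 12.0² / (2 × 6.00151) = 144.0 / 12.003 = 11.997 m
d = 11.997 m / 0.0254 = 472.3 in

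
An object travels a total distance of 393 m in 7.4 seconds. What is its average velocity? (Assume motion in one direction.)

v_avg = Δd / Δt = 393 / 7.4 = 53.11 m/s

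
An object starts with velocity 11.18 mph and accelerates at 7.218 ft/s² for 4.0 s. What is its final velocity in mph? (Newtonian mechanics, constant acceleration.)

v₀ = 11.18 mph × 0.44704 = 4.99791 m/s
a = 7.218 ft/s² × 0.3048 = 2.20005 m/s²
v = v₀ + a × t = 4.99791 + 2.20005 × 4.0 = 13.7981 m/s
v = 13.7981 m/s / 0.44704 = 30.87 mph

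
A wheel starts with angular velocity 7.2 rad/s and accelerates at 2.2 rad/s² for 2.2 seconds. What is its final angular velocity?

ω = ω₀ + αt = 7.2 + 2.2 × 2.2 = 12.04 rad/s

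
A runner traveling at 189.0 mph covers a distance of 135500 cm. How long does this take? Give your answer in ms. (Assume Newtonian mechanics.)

d = 135500 cm × 0.01 = 1355.0 m
v = 189.0 mph × 0.44704 = 84.4906 m/s
t = d / v = 1355.0 / 84.4906 = 16.0373 s
t = 16.0373 s / 0.001 = 16040 ms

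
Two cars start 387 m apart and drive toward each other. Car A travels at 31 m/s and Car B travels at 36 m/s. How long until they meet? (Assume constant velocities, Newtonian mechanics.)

Combined speed: v_combined = 31 + 36 = 67 m/s
Time to meet: t = d/v_combined = 387/67 = 5.78 s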